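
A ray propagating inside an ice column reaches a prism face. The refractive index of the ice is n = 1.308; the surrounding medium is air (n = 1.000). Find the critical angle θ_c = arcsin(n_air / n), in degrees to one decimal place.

sin θ_c = n_air / n = 1.000 / 1.308 = 0.7645.
θ_c = arcsin(0.7645) = 49.86°.

49.9°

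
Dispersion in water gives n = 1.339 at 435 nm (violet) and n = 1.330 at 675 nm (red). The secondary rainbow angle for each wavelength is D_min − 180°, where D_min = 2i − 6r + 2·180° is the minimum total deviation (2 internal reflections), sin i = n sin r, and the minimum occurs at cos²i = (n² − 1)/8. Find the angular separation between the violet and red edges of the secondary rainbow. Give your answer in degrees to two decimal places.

At 435 nm (n = 1.339): cos²i = 0.09912 → i = 71.650°, r = 45.141°, D_min = 232.451°, rainbow angle = 52.451°.
At 675 nm (n = 1.330): cos²i = 0.09611 → i = 71.940°, r = 45.630°, D_min = 230.101°, rainbow angle = 50.101°.
Angular width = |52.451° − 50.101°| = 2.350°.

2.35°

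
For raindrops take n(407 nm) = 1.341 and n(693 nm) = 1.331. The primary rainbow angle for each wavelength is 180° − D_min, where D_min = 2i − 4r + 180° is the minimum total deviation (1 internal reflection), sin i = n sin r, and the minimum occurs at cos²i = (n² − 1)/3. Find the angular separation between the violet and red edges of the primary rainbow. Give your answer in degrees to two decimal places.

1.44°

At 407 nm (n = 1.341): cos²i = 0.26609 → i = 58.946°, r = 39.705°, D_min = 139.071°, rainbow angle = 40.929°.
At 693 nm (n = 1.331): cos²i = 0.25719 → i = 59.527°, r = 40.356°, D_min = 137.630°, rainbow angle = 42.370°.
Angular width = |40.929° − 42.370°| = 1.441°.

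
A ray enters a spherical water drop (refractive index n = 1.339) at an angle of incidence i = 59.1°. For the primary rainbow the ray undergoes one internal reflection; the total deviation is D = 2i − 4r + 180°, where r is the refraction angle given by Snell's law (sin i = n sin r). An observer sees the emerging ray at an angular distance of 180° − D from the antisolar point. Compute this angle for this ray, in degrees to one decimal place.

41.2°

sin r = sin 59.1° / 1.339 = 0.8581/1.339 = 0.6408; r = 39.85°.
D = 2·59.1° − 4·39.85° + 180° = 118.20° − 159.41° + 180° = 138.79°.
Angle from antisolar point = 180° − D = 41.21°.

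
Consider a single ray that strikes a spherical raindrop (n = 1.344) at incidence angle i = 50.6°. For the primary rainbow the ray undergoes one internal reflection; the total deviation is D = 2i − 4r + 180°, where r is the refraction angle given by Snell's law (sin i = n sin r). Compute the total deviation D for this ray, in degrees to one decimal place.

sin r = sin 50.6° / 1.344 = 0.7727/1.344 = 0.5750; r = 35.10°.
D = 2·50.6° − 4·35.10° + 180° = 101.20° − 140.38° + 180° = 140.82°.

140.8°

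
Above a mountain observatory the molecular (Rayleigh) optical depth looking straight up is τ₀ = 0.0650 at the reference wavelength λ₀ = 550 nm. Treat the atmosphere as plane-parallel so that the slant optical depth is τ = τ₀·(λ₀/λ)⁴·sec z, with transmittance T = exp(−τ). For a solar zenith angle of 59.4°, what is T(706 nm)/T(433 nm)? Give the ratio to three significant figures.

Airmass: sec 59.4° = 1.9645.
τ(706 nm) = 0.0650 × (550/706)⁴ × 1.9645 = 0.0650 × 0.3683 × 1.9645 = 0.0470.
τ(433 nm) = 0.0650 × (550/433)⁴ × 1.9645 = 0.0650 × 2.6031 × 1.9645 = 0.3324.
T(706)/T(433) = exp(τ_B − τ_A) = exp(0.2854) = 1.3303.

1.33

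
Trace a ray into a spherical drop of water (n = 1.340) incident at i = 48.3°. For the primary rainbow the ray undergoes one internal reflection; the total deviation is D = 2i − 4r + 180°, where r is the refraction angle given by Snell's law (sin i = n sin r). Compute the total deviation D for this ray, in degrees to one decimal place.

141.2°

sin r = sin 48.3° / 1.340 = 0.7466/1.340 = 0.5572; r = 33.86°.
D = 2·48.3° − 4·33.86° + 180° = 96.60° − 135.45° + 180° = 141.15°.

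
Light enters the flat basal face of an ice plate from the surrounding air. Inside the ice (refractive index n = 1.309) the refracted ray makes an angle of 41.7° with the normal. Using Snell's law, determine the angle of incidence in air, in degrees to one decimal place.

Snell: sin θ_i = n · sin θ_r = 1.309 × sin 41.7° = 1.309 × 0.6652 = 0.8708.
θ_i = arcsin(0.8708) = 60.55°.

60.6°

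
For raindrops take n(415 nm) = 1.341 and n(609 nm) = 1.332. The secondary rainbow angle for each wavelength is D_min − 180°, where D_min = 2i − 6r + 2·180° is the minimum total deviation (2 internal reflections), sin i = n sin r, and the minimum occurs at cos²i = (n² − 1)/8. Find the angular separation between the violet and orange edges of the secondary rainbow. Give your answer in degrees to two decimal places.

2.34°

At 415 nm (n = 1.341): cos²i = 0.09979 → i = 71.586°, r = 45.034°, D_min = 232.966°, rainbow angle = 52.966°.
At 609 nm (n = 1.332): cos²i = 0.09678 → i = 71.875°, r = 45.520°, D_min = 230.628°, rainbow angle = 50.628°.
Angular width = |52.966° − 50.628°| = 2.337°.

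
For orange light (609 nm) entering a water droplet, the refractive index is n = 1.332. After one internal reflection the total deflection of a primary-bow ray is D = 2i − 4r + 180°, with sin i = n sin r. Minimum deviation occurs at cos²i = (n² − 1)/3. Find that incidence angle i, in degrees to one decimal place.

59.5°

cos²i = (1.332² − 1)/3 = (1.77422 − 1)/3 = 0.25807.
cos i = 0.50801, so i = 59.469°.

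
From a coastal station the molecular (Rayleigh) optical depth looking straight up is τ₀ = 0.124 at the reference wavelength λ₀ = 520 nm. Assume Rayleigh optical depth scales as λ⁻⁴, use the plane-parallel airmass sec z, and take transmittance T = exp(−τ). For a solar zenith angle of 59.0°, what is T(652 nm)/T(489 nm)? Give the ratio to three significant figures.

1.23

Airmass: sec 59.0° = 1.9416.
τ(652 nm) = 0.124 × (520/652)⁴ × 1.9416 = 0.124 × 0.4046 × 1.9416 = 0.0974.
τ(489 nm) = 0.124 × (520/489)⁴ × 1.9416 = 0.124 × 1.2787 × 1.9416 = 0.3079.
T(652)/T(489) = exp(τ_B − τ_A) = exp(0.2105) = 1.2342.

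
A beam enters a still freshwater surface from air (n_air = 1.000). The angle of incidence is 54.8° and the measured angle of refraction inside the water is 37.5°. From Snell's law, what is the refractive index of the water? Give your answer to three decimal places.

1.342

n = sin θ_i / sin θ_r = sin 54.8° / sin 37.5° = 0.8171 / 0.6088 = 1.3423.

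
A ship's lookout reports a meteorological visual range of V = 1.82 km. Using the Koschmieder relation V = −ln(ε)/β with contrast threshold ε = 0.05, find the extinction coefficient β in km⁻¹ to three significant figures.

1.65 km⁻¹

β = −ln(0.05) / V = 2.996 / 1.82 = 1.6460 km⁻¹.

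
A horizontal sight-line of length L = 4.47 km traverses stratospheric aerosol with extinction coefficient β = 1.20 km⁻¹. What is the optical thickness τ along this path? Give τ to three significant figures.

5.36

τ = β·L = 1.20 × 4.47 = 5.3640.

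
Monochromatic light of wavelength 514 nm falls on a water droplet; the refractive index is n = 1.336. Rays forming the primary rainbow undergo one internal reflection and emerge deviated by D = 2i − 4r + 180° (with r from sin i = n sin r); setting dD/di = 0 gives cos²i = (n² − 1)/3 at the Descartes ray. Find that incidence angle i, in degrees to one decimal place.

cos²i = (1.336² − 1)/3 = (1.78490 − 1)/3 = 0.26163.
cos i = 0.51150, so i = 59.236°.

59.2°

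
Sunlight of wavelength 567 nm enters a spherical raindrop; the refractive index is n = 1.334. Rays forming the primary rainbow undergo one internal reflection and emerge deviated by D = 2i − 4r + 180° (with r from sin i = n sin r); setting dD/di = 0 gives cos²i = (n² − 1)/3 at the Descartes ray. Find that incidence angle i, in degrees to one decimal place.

cos²i = (1.334² − 1)/3 = (1.77956 − 1)/3 = 0.25985.
cos i = 0.50976, so i = 59.352°.

59.4°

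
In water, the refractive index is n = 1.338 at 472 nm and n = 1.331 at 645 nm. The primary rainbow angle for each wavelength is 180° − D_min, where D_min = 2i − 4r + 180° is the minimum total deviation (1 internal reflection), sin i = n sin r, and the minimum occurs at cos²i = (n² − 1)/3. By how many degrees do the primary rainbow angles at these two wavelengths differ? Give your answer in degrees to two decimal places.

At 472 nm (n = 1.338): cos²i = 0.26341 → i = 59.120°, r = 39.899°, D_min = 138.643°, rainbow angle = 41.357°.
At 645 nm (n = 1.331): cos²i = 0.25719 → i = 59.527°, r = 40.356°, D_min = 137.630°, rainbow angle = 42.370°.
Angular width = |41.357° − 42.370°| = 1.013°.

1.01°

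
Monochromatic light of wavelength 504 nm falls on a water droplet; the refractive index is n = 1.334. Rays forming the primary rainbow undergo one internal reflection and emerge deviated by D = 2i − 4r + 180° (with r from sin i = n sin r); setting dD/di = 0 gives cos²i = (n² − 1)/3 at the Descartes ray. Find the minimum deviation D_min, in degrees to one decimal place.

138.1°

cos²i = (1.77956 − 1)/3 = 0.25985; i = arccos(0.50976) = 59.352°.
sin r = sin 59.352°/1.334 = 0.64492; r = 40.159°.
D_min = 2·59.352° − 4·40.159° + 180° = 138.067°.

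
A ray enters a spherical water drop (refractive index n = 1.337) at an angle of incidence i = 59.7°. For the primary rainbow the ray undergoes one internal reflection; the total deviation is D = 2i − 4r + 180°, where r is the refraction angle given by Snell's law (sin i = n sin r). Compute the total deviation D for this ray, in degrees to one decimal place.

sin r = sin 59.7° / 1.337 = 0.8634/1.337 = 0.6458; r = 40.22°.
D = 2·59.7° − 4·40.22° + 180° = 119.40° − 160.89° + 180° = 138.51°.

138.5°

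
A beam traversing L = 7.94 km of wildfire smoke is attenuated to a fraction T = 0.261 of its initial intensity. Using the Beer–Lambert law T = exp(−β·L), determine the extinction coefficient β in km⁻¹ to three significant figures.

Beer–Lambert: T = exp(−βL) ⇒ β = −ln(T)/L = −ln(0.261)/7.94 = 1.3432/7.94 = 0.1692 km⁻¹.

0.169 km⁻¹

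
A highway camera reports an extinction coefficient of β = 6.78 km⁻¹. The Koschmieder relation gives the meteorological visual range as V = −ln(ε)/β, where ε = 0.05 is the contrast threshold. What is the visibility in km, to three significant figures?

0.442 km

V = −ln(0.05) / 6.78 = 2.996 / 6.78 = 0.4418 km.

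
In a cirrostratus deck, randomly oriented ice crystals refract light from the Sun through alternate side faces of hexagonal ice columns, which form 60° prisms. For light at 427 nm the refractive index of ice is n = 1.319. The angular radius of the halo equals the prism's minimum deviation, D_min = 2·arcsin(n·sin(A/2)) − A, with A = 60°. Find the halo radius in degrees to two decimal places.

22.52°

n·sin(A/2) = 1.319 × sin 30° = 1.319 × 0.5000 = 0.6595.
D_min = 2·arcsin(0.6595) − 60° = 2 × 41.262° − 60° = 22.524°.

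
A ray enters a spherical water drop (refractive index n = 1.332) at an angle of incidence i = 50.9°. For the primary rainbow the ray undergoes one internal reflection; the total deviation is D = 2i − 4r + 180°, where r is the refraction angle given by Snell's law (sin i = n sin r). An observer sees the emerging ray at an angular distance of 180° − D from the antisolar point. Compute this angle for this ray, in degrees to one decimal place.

sin r = sin 50.9° / 1.332 = 0.7760/1.332 = 0.5826; r = 35.63°.
D = 2·50.9° − 4·35.63° + 180° = 101.80° − 142.54° + 180° = 139.26°.
Angle from antisolar point = 180° − D = 40.74°.

40.7°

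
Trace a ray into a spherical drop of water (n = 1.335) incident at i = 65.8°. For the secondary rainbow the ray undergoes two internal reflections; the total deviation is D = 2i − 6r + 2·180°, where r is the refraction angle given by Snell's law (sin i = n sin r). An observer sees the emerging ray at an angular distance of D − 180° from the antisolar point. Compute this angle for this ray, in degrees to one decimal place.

53.0°

sin r = sin 65.8° / 1.335 = 0.9121/1.335 = 0.6832; r = 43.10°.
D = 2·65.8° − 6·43.10° + 2·180° = 131.60° − 258.58° + 360° = 233.02°.
Angle from antisolar point = D − 180° = 53.02°.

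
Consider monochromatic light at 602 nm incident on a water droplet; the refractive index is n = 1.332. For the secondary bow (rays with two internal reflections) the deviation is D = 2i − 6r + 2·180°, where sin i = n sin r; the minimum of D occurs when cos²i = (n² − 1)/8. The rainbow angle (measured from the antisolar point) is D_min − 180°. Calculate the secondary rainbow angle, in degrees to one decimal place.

50.6°

cos²i = (1.77422 − 1)/8 = 0.09678; i = arccos(0.31109) = 71.875°.
sin r = sin 71.875°/1.332 = 0.71350; r = 45.520°.
D_min = 2·71.875° − 6·45.520° + 360° = 230.628°.
Rainbow angle = D_min − 180° = 50.628°.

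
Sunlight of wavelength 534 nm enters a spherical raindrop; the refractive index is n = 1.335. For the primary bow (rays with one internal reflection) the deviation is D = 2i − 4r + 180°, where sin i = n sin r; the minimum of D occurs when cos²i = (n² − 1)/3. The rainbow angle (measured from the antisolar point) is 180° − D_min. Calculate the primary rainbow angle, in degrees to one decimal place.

41.8°

cos²i = (1.78222 − 1)/3 = 0.26074; i = arccos(0.51063) = 59.294°.
sin r = sin 59.294°/1.335 = 0.64405; r = 40.094°.
D_min = 2·59.294° − 4·40.094° + 180° = 138.212°.
Rainbow angle = 180° − D_min = 41.788°.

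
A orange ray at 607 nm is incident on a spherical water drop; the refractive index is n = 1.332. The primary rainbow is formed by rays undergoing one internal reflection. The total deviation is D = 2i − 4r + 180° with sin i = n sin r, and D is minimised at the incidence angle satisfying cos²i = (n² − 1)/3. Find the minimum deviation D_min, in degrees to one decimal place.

cos²i = (1.77422 − 1)/3 = 0.25807; i = arccos(0.50801) = 59.469°.
sin r = sin 59.469°/1.332 = 0.64666; r = 40.290°.
D_min = 2·59.469° − 4·40.290° + 180° = 137.776°.

137.8°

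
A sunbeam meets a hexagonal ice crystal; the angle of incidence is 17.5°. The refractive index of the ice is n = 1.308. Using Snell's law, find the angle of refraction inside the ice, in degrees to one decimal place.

Snell: sin θ_r = sin θ_i / n = sin 17.5° / 1.308 = 0.3007 / 1.308 = 0.2299.
θ_r = arcsin(0.2299) = 13.29°.

13.3°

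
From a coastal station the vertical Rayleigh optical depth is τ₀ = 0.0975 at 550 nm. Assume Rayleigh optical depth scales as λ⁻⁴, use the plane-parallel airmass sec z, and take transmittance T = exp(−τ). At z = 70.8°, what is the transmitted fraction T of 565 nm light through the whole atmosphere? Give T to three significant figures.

sec 70.8° = 3.0407.
τ = 0.0975 × (550/565)⁴ × 3.0407 = 0.0975 × 0.8980 × 3.0407 = 0.2662.
T = exp(−0.2662) = 0.7663.

0.766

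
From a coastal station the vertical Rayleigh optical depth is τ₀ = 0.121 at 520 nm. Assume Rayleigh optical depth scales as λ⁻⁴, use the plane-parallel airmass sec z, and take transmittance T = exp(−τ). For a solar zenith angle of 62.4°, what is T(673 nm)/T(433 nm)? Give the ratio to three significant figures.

1.57

Airmass: sec 62.4° = 2.1584.
τ(673 nm) = 0.121 × (520/673)⁴ × 2.1584 = 0.121 × 0.3564 × 2.1584 = 0.0931.
τ(433 nm) = 0.121 × (520/433)⁴ × 2.1584 = 0.121 × 2.0800 × 2.1584 = 0.5432.
T(673)/T(433) = exp(τ_B − τ_A) = exp(0.4502) = 1.5685.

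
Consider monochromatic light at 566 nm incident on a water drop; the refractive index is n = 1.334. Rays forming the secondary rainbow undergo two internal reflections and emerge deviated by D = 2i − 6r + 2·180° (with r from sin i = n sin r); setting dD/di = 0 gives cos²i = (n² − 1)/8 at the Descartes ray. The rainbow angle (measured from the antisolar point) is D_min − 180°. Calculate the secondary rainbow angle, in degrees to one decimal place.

51.2°

cos²i = (1.77956 − 1)/8 = 0.09744; i = arccos(0.31216) = 71.810°.
sin r = sin 71.810°/1.334 = 0.71217; r = 45.411°.
D_min = 2·71.810° − 6·45.411° + 360° = 231.153°.
Rainbow angle = D_min − 180° = 51.153°.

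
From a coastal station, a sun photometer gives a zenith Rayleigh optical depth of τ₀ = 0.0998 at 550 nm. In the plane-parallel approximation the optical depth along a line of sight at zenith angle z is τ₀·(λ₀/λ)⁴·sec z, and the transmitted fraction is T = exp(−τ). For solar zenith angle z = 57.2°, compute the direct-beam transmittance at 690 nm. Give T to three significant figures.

0.928

sec 57.2° = 1.8460.
τ = 0.0998 × (550/690)⁴ × 1.8460 = 0.0998 × 0.4037 × 1.8460 = 0.0744.
T = exp(−0.0744) = 0.9283.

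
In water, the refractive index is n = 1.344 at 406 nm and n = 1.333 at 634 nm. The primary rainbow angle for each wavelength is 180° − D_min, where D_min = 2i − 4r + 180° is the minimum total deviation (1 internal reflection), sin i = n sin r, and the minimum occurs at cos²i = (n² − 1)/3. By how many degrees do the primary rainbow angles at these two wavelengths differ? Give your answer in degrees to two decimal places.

At 406 nm (n = 1.344): cos²i = 0.26878 → i = 58.772°, r = 39.512°, D_min = 139.495°, rainbow angle = 40.505°.
At 634 nm (n = 1.333): cos²i = 0.25896 → i = 59.410°, r = 40.225°, D_min = 137.922°, rainbow angle = 42.078°.
Angular width = |40.505° − 42.078°| = 1.573°.

1.57°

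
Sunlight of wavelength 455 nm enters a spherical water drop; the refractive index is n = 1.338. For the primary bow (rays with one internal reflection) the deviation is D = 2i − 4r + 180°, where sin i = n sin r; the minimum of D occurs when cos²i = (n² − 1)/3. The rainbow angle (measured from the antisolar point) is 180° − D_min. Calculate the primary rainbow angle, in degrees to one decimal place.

cos²i = (1.79024 − 1)/3 = 0.26341; i = arccos(0.51324) = 59.120°.
sin r = sin 59.120°/1.338 = 0.64144; r = 39.899°.
D_min = 2·59.120° − 4·39.899° + 180° = 138.643°.
Rainbow angle = 180° − D_min = 41.357°.

41.4°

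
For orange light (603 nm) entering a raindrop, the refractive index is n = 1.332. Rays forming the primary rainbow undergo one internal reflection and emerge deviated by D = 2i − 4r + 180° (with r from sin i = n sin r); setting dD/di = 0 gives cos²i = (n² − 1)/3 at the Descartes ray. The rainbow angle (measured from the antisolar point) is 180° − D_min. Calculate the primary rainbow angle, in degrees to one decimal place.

cos²i = (1.77422 − 1)/3 = 0.25807; i = arccos(0.50801) = 59.469°.
sin r = sin 59.469°/1.332 = 0.64666; r = 40.290°.
D_min = 2·59.469° − 4·40.290° + 180° = 137.776°.
Rainbow angle = 180° − D_min = 42.224°.

42.2°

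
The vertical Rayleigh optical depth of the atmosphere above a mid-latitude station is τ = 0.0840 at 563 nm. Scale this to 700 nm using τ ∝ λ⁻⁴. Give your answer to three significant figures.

τ(700 nm) = τ(563 nm) × (563/700)⁴ = 0.0840 × (0.8043)⁴ = 0.0840 × 0.4184 = 0.0351.

0.0351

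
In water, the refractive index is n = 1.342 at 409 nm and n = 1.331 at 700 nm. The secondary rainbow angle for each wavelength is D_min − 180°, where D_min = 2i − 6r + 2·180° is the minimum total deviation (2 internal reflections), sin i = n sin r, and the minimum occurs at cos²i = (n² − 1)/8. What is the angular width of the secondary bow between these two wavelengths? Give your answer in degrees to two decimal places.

At 409 nm (n = 1.342): cos²i = 0.10012 → i = 71.554°, r = 44.981°, D_min = 233.222°, rainbow angle = 53.222°.
At 700 nm (n = 1.331): cos²i = 0.09645 → i = 71.907°, r = 45.575°, D_min = 230.365°, rainbow angle = 50.365°.
Angular width = |53.222° − 50.365°| = 2.857°.

2.86°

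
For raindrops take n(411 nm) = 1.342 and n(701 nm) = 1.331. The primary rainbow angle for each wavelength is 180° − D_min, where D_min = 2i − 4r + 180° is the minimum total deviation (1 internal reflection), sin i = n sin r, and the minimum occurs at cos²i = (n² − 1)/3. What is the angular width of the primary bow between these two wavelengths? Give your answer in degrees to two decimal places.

1.58°

At 411 nm (n = 1.342): cos²i = 0.26699 → i = 58.888°, r = 39.641°, D_min = 139.213°, rainbow angle = 40.787°.
At 701 nm (n = 1.331): cos²i = 0.25719 → i = 59.527°, r = 40.356°, D_min = 137.630°, rainbow angle = 42.370°.
Angular width = |40.787° − 42.370°| = 1.583°.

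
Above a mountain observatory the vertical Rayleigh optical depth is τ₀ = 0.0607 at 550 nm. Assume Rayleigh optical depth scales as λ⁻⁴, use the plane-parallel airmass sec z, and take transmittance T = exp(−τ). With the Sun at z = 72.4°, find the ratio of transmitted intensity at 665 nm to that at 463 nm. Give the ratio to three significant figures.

Airmass: sec 72.4° = 3.3072.
τ(665 nm) = 0.0607 × (550/665)⁴ × 3.3072 = 0.0607 × 0.4679 × 3.3072 = 0.0939.
τ(463 nm) = 0.0607 × (550/463)⁴ × 3.3072 = 0.0607 × 1.9913 × 3.3072 = 0.3997.
T(665)/T(463) = exp(τ_B − τ_A) = exp(0.3058) = 1.3577.

1.36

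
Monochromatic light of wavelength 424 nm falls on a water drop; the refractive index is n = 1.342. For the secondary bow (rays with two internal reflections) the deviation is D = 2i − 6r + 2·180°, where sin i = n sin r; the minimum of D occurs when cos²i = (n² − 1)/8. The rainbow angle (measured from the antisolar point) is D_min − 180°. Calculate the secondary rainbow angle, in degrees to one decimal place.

cos²i = (1.80096 − 1)/8 = 0.10012; i = arccos(0.31642) = 71.554°.
sin r = sin 71.554°/1.342 = 0.70687; r = 44.981°.
D_min = 2·71.554° − 6·44.981° + 360° = 233.222°.
Rainbow angle = D_min − 180° = 53.222°.

53.2°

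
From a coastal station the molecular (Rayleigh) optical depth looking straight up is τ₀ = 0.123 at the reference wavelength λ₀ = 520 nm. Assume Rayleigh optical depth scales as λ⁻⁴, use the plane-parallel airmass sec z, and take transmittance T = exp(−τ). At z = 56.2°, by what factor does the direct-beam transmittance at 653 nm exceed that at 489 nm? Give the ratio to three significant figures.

Airmass: sec 56.2° = 1.7976.
τ(653 nm) = 0.123 × (520/653)⁴ × 1.7976 = 0.123 × 0.4021 × 1.7976 = 0.0889.
τ(489 nm) = 0.123 × (520/489)⁴ × 1.7976 = 0.123 × 1.2787 × 1.7976 = 0.2827.
T(653)/T(489) = exp(τ_B − τ_A) = exp(0.1938) = 1.2139.

1.21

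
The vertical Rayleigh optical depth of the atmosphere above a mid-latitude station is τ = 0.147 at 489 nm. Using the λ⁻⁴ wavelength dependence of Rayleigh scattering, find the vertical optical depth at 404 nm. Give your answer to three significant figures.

0.316

τ(404 nm) = τ(489 nm) × (489/404)⁴ = 0.147 × (1.2104)⁴ = 0.147 × 2.1464 = 0.3155.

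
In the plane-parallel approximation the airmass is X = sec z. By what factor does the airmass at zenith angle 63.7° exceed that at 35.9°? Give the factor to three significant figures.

1.83

X(63.7°)/X(35.9°) = sec 63.7° / sec 35.9° = cos 35.9° / cos 63.7° = 0.8100/0.4431 = 1.8282.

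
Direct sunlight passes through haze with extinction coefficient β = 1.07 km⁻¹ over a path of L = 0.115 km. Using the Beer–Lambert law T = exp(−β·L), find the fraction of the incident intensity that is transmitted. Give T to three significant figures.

0.884

τ = β·L = 1.07 × 0.115 = 0.1231.
T = exp(−0.1231) = 0.8842.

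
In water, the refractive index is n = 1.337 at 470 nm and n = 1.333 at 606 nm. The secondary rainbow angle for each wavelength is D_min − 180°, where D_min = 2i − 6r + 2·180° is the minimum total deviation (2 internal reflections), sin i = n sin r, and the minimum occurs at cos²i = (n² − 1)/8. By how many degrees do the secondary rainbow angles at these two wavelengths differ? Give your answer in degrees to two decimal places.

At 470 nm (n = 1.337): cos²i = 0.09845 → i = 71.714°, r = 45.249°, D_min = 231.934°, rainbow angle = 51.934°.
At 606 nm (n = 1.333): cos²i = 0.09711 → i = 71.843°, r = 45.466°, D_min = 230.891°, rainbow angle = 50.891°.
Angular width = |51.934° − 50.891°| = 1.043°.

1.04°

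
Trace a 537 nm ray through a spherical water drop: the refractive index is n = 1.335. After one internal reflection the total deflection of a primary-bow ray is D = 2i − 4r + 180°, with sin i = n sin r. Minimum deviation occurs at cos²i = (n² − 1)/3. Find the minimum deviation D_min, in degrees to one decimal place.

138.2°

cos²i = (1.78222 − 1)/3 = 0.26074; i = arccos(0.51063) = 59.294°.
sin r = sin 59.294°/1.335 = 0.64405; r = 40.094°.
D_min = 2·59.294° − 4·40.094° + 180° = 138.212°.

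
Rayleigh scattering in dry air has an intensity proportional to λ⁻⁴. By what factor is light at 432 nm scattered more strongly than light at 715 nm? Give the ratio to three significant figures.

7.50

Rayleigh scattering ∝ λ⁻⁴, so the ratio of coefficients is the inverse fourth power of the wavelength ratio.
σ(432)/σ(715) = (715/432)⁴ = (1.6551)⁴ = 7.504.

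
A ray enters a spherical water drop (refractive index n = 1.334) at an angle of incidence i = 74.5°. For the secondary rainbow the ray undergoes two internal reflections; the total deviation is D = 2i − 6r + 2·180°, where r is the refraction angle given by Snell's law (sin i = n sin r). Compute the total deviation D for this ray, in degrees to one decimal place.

231.5°

sin r = sin 74.5° / 1.334 = 0.9636/1.334 = 0.7224; r = 46.25°.
D = 2·74.5° − 6·46.25° + 2·180° = 149.00° − 277.50° + 360° = 231.50°.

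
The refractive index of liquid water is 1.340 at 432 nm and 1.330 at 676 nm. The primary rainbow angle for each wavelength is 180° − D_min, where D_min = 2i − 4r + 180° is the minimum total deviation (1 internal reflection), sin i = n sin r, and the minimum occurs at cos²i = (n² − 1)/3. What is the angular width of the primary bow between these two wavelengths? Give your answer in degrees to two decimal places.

At 432 nm (n = 1.340): cos²i = 0.26520 → i = 59.004°, r = 39.770°, D_min = 138.929°, rainbow angle = 41.071°.
At 676 nm (n = 1.330): cos²i = 0.25630 → i = 59.585°, r = 40.422°, D_min = 137.484°, rainbow angle = 42.516°.
Angular width = |41.071° − 42.516°| = 1.445°.

1.45°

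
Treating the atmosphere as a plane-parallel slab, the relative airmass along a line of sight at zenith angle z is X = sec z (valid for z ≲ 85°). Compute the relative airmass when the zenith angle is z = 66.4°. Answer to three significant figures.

X = sec z = 1/cos 66.4° = 1/0.4003 = 2.4978.

2.50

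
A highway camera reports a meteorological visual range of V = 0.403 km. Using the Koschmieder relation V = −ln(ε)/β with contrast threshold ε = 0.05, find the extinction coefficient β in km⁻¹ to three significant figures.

β = −ln(0.05) / V = 2.996 / 0.403 = 7.4336 km⁻¹.

7.43 km⁻¹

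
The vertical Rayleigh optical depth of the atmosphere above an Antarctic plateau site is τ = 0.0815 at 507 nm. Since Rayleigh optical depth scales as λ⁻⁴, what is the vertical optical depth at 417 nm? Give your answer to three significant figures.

τ(417 nm) = τ(507 nm) × (507/417)⁴ = 0.0815 × (1.2158)⁴ = 0.0815 × 2.1852 = 0.1781.

0.178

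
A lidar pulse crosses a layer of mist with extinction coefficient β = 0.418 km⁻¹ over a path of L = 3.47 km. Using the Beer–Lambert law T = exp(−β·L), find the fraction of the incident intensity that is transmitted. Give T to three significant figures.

τ = β·L = 0.418 × 3.47 = 1.4505.
T = exp(−1.4505) = 0.2345.

0.234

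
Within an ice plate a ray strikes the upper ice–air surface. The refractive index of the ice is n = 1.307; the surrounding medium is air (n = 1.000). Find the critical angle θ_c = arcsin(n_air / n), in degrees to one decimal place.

49.9°

sin θ_c = n_air / n = 1.000 / 1.307 = 0.7651.
θ_c = arcsin(0.7651) = 49.92°.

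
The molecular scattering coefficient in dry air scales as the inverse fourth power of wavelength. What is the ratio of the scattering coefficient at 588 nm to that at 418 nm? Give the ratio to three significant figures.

Rayleigh scattering ∝ λ⁻⁴, so the ratio of coefficients is the inverse fourth power of the wavelength ratio.
σ(588)/σ(418) = (418/588)⁴ = (0.7109)⁴ = 0.2554.

0.255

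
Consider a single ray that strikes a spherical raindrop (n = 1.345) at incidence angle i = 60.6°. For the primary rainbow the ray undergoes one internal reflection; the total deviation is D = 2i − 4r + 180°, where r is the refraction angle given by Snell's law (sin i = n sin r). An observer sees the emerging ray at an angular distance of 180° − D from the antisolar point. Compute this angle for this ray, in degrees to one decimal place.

40.3°

sin r = sin 60.6° / 1.345 = 0.8712/1.345 = 0.6477; r = 40.37°.
D = 2·60.6° − 4·40.37° + 180° = 121.20° − 161.49° + 180° = 139.71°.
Angle from antisolar point = 180° − D = 40.29°.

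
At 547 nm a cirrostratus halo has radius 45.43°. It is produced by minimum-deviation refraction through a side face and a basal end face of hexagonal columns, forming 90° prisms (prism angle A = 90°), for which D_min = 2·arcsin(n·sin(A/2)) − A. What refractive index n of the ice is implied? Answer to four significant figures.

1.309

Rearranging: n = sin((D_min + A)/2) / sin(A/2).
(D_min + A)/2 = (45.43° + 90°)/2 = 67.715°.
n = sin 67.715° / sin 45° = 0.9253 / 0.7071 = 1.3086.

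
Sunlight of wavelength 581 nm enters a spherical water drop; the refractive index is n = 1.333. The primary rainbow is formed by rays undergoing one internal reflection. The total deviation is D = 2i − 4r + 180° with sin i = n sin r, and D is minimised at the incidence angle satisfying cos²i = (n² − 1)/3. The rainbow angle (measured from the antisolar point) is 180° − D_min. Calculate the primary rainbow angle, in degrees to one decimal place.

cos²i = (1.77689 − 1)/3 = 0.25896; i = arccos(0.50888) = 59.410°.
sin r = sin 59.410°/1.333 = 0.64579; r = 40.225°.
D_min = 2·59.410° − 4·40.225° + 180° = 137.922°.
Rainbow angle = 180° − D_min = 42.078°.

42.1°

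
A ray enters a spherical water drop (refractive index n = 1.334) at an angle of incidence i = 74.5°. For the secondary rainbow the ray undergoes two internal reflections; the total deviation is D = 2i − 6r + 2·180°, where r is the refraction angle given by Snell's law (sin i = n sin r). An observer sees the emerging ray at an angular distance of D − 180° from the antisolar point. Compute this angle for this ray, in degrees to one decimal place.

51.5°

sin r = sin 74.5° / 1.334 = 0.9636/1.334 = 0.7224; r = 46.25°.
D = 2·74.5° − 6·46.25° + 2·180° = 149.00° − 277.50° + 360° = 231.50°.
Angle from antisolar point = D − 180° = 51.50°.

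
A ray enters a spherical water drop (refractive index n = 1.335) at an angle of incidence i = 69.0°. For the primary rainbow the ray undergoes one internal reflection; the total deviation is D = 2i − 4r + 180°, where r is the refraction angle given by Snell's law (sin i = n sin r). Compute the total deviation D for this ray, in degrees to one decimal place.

140.5°

sin r = sin 69.0° / 1.335 = 0.9336/1.335 = 0.6993; r = 44.37°.
D = 2·69.0° − 4·44.37° + 180° = 138.00° − 177.49° + 180° = 140.51°.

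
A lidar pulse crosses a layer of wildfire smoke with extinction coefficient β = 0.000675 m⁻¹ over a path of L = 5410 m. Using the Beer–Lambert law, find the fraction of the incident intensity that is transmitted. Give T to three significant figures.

τ = β·L = 0.000675 × 5410 = 3.6518.
T = exp(−3.6518) = 0.0259.

0.0259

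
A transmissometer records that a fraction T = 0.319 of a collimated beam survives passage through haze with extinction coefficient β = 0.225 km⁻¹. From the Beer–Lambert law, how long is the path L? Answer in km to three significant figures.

Beer–Lambert: T = exp(−βL) ⇒ L = −ln(T)/β = −ln(0.319)/0.225 = 1.1426/0.225 = 5.078 km.

5.08 km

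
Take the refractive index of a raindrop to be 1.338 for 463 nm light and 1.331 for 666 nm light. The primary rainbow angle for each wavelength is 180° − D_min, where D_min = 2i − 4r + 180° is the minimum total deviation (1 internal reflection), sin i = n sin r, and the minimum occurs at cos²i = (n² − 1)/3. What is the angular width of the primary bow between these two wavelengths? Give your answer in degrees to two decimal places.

1.01°

At 463 nm (n = 1.338): cos²i = 0.26341 → i = 59.120°, r = 39.899°, D_min = 138.643°, rainbow angle = 41.357°.
At 666 nm (n = 1.331): cos²i = 0.25719 → i = 59.527°, r = 40.356°, D_min = 137.630°, rainbow angle = 42.370°.
Angular width = |41.357° − 42.370°| = 1.013°.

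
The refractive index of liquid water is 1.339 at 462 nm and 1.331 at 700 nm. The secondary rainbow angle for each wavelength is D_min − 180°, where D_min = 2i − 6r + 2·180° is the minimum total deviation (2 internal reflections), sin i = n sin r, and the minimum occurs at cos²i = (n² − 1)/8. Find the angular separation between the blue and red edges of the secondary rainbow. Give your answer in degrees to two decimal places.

At 462 nm (n = 1.339): cos²i = 0.09912 → i = 71.650°, r = 45.141°, D_min = 232.451°, rainbow angle = 52.451°.
At 700 nm (n = 1.331): cos²i = 0.09645 → i = 71.907°, r = 45.575°, D_min = 230.365°, rainbow angle = 50.365°.
Angular width = |52.451° − 50.365°| = 2.086°.

2.09°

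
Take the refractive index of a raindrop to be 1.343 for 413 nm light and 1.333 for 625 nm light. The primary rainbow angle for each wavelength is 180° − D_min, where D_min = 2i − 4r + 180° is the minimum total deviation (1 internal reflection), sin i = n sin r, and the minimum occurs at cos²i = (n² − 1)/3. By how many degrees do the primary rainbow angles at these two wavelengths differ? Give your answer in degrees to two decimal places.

At 413 nm (n = 1.343): cos²i = 0.26788 → i = 58.830°, r = 39.577°, D_min = 139.354°, rainbow angle = 40.646°.
At 625 nm (n = 1.333): cos²i = 0.25896 → i = 59.410°, r = 40.225°, D_min = 137.922°, rainbow angle = 42.078°.
Angular width = |40.646° − 42.078°| = 1.432°.

1.43°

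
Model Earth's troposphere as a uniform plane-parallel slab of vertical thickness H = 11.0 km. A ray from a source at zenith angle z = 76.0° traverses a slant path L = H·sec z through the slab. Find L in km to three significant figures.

45.5 km

sec z = 1/cos 76.0° = 4.1336.
L = 11.0 × 4.1336 = 45.469 km.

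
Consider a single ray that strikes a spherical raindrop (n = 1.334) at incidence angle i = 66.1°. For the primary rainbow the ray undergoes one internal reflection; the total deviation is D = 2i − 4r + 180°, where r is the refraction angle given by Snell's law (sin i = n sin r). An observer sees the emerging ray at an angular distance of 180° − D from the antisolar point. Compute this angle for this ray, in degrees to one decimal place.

sin r = sin 66.1° / 1.334 = 0.9143/1.334 = 0.6853; r = 43.26°.
D = 2·66.1° − 4·43.26° + 180° = 132.20° − 173.05° + 180° = 139.15°.
Angle from antisolar point = 180° − D = 40.85°.

40.9°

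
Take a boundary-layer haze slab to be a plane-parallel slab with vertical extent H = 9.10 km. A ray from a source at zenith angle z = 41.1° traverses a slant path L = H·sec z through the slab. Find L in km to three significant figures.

sec z = 1/cos 41.1° = 1.3270.
L = 9.10 × 1.3270 = 12.076 km.

12.1 km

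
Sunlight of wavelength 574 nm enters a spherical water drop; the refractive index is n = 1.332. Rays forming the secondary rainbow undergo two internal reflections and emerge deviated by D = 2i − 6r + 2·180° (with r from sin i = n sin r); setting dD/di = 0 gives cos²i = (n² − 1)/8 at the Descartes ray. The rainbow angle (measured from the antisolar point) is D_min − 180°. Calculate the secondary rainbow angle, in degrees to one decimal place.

50.6°

cos²i = (1.77422 − 1)/8 = 0.09678; i = arccos(0.31109) = 71.875°.
sin r = sin 71.875°/1.332 = 0.71350; r = 45.520°.
D_min = 2·71.875° − 6·45.520° + 360° = 230.628°.
Rainbow angle = D_min − 180° = 50.628°.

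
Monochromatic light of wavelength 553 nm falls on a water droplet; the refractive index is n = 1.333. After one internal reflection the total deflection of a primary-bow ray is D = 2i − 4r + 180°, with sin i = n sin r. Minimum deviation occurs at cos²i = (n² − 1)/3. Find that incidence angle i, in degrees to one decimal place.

cos²i = (1.333² − 1)/3 = (1.77689 − 1)/3 = 0.25896.
cos i = 0.50888, so i = 59.410°.

59.4°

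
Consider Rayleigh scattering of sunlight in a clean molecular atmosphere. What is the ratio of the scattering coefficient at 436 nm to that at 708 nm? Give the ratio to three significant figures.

Rayleigh scattering ∝ λ⁻⁴, so the ratio of coefficients is the inverse fourth power of the wavelength ratio.
σ(436)/σ(708) = (708/436)⁴ = (1.6239)⁴ = 6.953.

6.95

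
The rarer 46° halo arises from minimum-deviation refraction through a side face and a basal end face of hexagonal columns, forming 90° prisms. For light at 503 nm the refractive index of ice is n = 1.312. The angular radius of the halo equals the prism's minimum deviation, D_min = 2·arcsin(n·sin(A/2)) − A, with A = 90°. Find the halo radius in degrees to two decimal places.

n·sin(A/2) = 1.312 × sin 45° = 1.312 × 0.7071 = 0.9277.
D_min = 2·arcsin(0.9277) − 90° = 2 × 68.083° − 90° = 46.166°.

46.17°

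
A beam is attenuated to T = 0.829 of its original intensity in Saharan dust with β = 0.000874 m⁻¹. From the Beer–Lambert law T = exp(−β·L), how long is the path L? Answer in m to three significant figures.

215 m

Beer–Lambert: T = exp(−βL) ⇒ L = −ln(T)/β = −ln(0.829)/0.000874 = 0.1875/0.000874 = 214.6 m.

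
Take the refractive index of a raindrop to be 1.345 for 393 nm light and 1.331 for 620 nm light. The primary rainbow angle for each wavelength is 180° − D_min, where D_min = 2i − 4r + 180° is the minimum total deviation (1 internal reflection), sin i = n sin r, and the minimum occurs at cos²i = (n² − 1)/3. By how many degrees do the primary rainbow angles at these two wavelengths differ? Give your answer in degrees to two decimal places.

2.01°

At 393 nm (n = 1.345): cos²i = 0.26967 → i = 58.715°, r = 39.448°, D_min = 139.635°, rainbow angle = 40.365°.
At 620 nm (n = 1.331): cos²i = 0.25719 → i = 59.527°, r = 40.356°, D_min = 137.630°, rainbow angle = 42.370°.
Angular width = |40.365° − 42.370°| = 2.005°.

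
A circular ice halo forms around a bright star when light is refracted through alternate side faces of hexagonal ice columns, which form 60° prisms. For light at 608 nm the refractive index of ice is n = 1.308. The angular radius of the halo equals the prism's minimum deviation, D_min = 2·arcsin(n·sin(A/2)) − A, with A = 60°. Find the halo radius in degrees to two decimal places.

21.69°

n·sin(A/2) = 1.308 × sin 30° = 1.308 × 0.5000 = 0.6540.
D_min = 2·arcsin(0.6540) − 60° = 2 × 40.844° − 60° = 21.688°.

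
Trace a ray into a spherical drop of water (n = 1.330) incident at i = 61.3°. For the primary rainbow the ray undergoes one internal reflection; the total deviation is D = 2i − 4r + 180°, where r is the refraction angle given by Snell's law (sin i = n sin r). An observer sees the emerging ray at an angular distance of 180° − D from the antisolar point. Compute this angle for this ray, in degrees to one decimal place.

42.4°

sin r = sin 61.3° / 1.330 = 0.8771/1.330 = 0.6595; r = 41.26°.
D = 2·61.3° − 4·41.26° + 180° = 122.60° − 165.05° + 180° = 137.55°.
Angle from antisolar point = 180° − D = 42.45°.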